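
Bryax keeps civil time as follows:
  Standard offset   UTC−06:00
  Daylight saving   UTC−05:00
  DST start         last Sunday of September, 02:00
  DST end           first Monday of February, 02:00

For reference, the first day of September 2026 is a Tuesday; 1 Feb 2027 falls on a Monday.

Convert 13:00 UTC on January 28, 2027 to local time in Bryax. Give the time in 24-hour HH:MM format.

1 September 2026 is a Tuesday, so Sundays fall on 6, 13, 20, 27; the last is September 27.
1 February 2027 is a Monday, so the first Monday is February 1.
At the standard offset (UTC−06:00), 13:00 UTC − 6h = 07:00 Bryax standard time.
The standard-time date in Bryax, January 28, 2027, falls between 27 September 2026 and 1 February 2027, so daylight saving is in effect and Bryax is at UTC−05:00.
13:00 UTC − 5h = 08:00 local.

08:00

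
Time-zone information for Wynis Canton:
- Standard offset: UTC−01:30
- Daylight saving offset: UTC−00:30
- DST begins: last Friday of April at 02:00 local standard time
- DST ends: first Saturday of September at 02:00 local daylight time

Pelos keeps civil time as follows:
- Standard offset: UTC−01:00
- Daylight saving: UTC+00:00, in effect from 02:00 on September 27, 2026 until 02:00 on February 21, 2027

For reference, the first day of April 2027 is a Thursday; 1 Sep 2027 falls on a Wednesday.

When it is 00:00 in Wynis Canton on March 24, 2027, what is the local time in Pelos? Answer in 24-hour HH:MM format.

1 April 2027 is a Thursday, so Fridays fall on 2, 9, 16, 23, 30; the last is April 30.
1 September 2027 is a Wednesday, so the first Saturday is September 4.
March 24, 2027 does not fall between 30 April and 4 September, so daylight saving is not in effect and Wynis Canton is at UTC−01:30.
00:00 Wynis Canton + 1h30m = 01:30 UTC.
At the standard offset (UTC−01:00), 01:30 UTC − 1h = 00:30 Pelos standard time.
The standard-time date in Pelos, March 24, 2027, is outside the daylight-saving period (27 September 2026 – 21 February 2027), so Pelos is on standard time, UTC−01:00.
01:30 UTC − 1h = 00:30 Pelos.

00:30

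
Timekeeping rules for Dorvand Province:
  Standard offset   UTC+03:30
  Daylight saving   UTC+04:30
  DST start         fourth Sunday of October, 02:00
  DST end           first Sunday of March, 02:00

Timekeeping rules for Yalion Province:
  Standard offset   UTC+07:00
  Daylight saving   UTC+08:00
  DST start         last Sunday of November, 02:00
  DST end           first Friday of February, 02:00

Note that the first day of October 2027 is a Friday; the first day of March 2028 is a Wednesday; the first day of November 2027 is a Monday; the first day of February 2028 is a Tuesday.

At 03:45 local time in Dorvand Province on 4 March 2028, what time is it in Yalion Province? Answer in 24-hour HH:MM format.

06:15

1 October 2027 is a Friday, so the first Sunday is October 3 and the fourth is October 24.
1 March 2028 is a Wednesday, so the first Sunday is March 5.
4 March 2028 lies within the daylight-saving period (24 October 2027 – 5 March 2028), so Dorvand Province is on daylight time, UTC+04:30.
03:45 Dorvand Province − 4h30m = 23:15 UTC (rolling into the previous day, 3 March 2028).
1 November 2027 is a Monday, so Sundays fall on 7, 14, 21, 28; the last is November 28.
1 February 2028 is a Tuesday, so the first Friday is February 4.
At the standard offset (UTC+07:00), 23:15 UTC + 7h = 06:15 Yalion Province standard time (rolling into the next day, 4 March 2028).
The standard-time date in Yalion Province, 4 March 2028, does not fall between 28 November 2027 and 4 February 2028, so daylight saving is not in effect and Yalion Province is at UTC+07:00.
23:15 UTC + 7h = 06:15 Yalion Province (rolling into the next day, 4 March 2028).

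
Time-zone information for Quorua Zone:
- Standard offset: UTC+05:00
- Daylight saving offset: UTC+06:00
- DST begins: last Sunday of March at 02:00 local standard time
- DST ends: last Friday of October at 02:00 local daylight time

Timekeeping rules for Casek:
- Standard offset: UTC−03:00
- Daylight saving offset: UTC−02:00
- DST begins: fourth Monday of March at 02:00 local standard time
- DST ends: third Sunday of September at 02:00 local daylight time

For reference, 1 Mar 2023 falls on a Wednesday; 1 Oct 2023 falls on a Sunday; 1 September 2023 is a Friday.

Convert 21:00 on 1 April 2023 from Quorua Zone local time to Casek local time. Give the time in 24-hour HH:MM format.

1 March 2023 is a Wednesday, so Sundays fall on 5, 12, 19, 26; the last is March 26.
1 October 2023 is a Sunday, so Fridays fall on 6, 13, 20, 27; the last is October 27.
1 April 2023 lies within the daylight-saving period (26 March – 27 October), so Quorua Zone is on daylight time, UTC+06:00.
21:00 Quorua Zone − 6h = 15:00 UTC.
1 March 2023 is a Wednesday, so the first Monday is March 6 and the fourth is March 27.
1 September 2023 is a Friday, so the first Sunday is September 3 and the third is September 17.
At the standard offset (UTC−03:00), 15:00 UTC − 3h = 12:00 Casek standard time.
The standard-time date in Casek, 1 April 2023, lies within the daylight-saving period (27 March – 17 September), so Casek is on daylight time, UTC−02:00.
15:00 UTC − 2h = 13:00 Casek.

13:00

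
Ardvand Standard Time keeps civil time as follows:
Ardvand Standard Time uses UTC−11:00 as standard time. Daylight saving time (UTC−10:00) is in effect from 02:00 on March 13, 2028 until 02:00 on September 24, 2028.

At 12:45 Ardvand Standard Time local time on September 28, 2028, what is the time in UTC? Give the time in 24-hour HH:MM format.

September 28, 2028 does not fall between 13 March and 24 September, so daylight saving is not in effect and Ardvand Standard Time is at UTC−11:00.
12:45 local + 11h = 23:45 UTC.

23:45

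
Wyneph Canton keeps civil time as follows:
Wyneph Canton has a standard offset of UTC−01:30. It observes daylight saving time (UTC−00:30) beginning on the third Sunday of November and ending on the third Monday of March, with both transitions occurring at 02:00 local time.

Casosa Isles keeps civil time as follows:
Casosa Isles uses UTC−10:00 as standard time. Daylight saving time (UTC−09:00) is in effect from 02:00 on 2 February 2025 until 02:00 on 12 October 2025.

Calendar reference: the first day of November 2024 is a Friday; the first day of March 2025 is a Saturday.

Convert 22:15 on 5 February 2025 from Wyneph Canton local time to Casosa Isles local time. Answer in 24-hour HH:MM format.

1 November 2024 is a Friday, so the first Sunday is November 3 and the third is November 17.
1 March 2025 is a Saturday, so the first Monday is March 3 and the third is March 17.
Daylight saving runs 17 November 2024 – 17 March 2025; 5 February 2025 is inside that window, so Wyneph Canton is at UTC−00:30.
22:15 Wyneph Canton + 0h30m = 22:45 UTC.
At the standard offset (UTC−10:00), 22:45 UTC − 10h = 12:45 Casosa Isles standard time.
The standard-time date in Casosa Isles, 5 February 2025, lies within the daylight-saving period (2 February – 12 October), so Casosa Isles is on daylight time, UTC−09:00.
22:45 UTC − 9h = 13:45 Casosa Isles.

13:45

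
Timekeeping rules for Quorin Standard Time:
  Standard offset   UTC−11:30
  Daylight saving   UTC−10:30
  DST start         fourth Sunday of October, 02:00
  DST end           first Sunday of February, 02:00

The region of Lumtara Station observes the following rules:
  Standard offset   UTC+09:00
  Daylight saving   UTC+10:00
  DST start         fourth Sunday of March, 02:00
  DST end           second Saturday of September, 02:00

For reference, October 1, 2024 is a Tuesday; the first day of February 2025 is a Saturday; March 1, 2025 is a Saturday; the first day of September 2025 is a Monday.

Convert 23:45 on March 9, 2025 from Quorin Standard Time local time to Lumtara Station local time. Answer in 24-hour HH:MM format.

20:15

1 October 2024 is a Tuesday, so the first Sunday is October 6 and the fourth is October 27.
1 February 2025 is a Saturday, so the first Sunday is February 2.
March 9, 2025 does not fall between 27 October 2024 and 2 February 2025, so daylight saving is not in effect and Quorin Standard Time is at UTC−11:30.
23:45 Quorin Standard Time + 11h30m = 11:15 UTC (rolling into the next day, 10 March 2025).
1 March 2025 is a Saturday, so the first Sunday is March 2 and the fourth is March 23.
1 September 2025 is a Monday, so the first Saturday is September 6 and the second is September 13.
At the standard offset (UTC+09:00), 11:15 UTC + 9h = 20:15 Lumtara Station standard time.
Daylight saving runs 23 March – 13 September; the standard-time date in Lumtara Station, March 10, 2025, is outside that window, so Lumtara Station is on standard time at UTC+09:00.
11:15 UTC + 9h = 20:15 Lumtara Station.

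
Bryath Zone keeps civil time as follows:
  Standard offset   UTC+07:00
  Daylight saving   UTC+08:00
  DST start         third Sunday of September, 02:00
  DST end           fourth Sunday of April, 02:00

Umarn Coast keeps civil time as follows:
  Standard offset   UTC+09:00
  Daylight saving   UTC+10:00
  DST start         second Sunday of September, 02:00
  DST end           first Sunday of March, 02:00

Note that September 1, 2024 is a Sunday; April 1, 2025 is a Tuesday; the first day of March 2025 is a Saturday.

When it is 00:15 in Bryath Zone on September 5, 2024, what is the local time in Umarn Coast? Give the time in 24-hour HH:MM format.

02:15

1 September 2024 is a Sunday, so the first Sunday is September 1 and the third is September 15.
1 April 2025 is a Tuesday, so the first Sunday is April 6 and the fourth is April 27.
Daylight saving runs 15 September 2024 – 27 April 2025; September 5, 2024 is outside that window, so Bryath Zone is on standard time at UTC+07:00.
00:15 Bryath Zone − 7h = 17:15 UTC (rolling into the previous day, 4 September 2024).
1 September 2024 is a Sunday, so the first Sunday is September 1 and the second is September 8.
1 March 2025 is a Saturday, so the first Sunday is March 2.
At the standard offset (UTC+09:00), 17:15 UTC + 9h = 02:15 Umarn Coast standard time (rolling into the next day, 5 September 2024).
The standard-time date in Umarn Coast, September 5, 2024, is outside the daylight-saving period (8 September 2024 – 2 March 2025), so Umarn Coast is on standard time, UTC+09:00.
17:15 UTC + 9h = 02:15 Umarn Coast (rolling into the next day, 5 September 2024).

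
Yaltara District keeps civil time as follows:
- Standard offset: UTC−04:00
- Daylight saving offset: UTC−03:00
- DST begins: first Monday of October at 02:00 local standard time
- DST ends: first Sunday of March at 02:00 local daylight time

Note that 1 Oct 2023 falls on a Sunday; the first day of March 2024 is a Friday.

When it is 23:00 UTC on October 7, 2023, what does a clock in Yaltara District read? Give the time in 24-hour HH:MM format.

20:00

1 October 2023 is a Sunday, so the first Monday is October 2.
1 March 2024 is a Friday, so the first Sunday is March 3.
At the standard offset (UTC−04:00), 23:00 UTC − 4h = 19:00 Yaltara District standard time.
The standard-time date in Yaltara District, October 7, 2023, falls between 2 October 2023 and 3 March 2024, so daylight saving is in effect and Yaltara District is at UTC−03:00.
23:00 UTC − 3h = 20:00 local.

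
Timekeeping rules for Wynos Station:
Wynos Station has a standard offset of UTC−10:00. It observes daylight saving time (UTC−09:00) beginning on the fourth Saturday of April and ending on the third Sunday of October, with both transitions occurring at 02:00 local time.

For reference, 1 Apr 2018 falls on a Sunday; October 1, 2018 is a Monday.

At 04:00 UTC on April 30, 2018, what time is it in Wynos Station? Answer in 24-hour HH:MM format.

19:00

1 April 2018 is a Sunday, so the first Saturday is April 7 and the fourth is April 28.
1 October 2018 is a Monday, so the first Sunday is October 7 and the third is October 21.
At the standard offset (UTC−10:00), 04:00 UTC − 10h = 18:00 Wynos Station standard time (rolling into the previous day, 29 April 2018).
The standard-time date in Wynos Station, April 29, 2018, falls between 28 April and 21 October, so daylight saving is in effect and Wynos Station is at UTC−09:00.
04:00 UTC − 9h = 19:00 local (rolling into the previous day, 29 April 2018).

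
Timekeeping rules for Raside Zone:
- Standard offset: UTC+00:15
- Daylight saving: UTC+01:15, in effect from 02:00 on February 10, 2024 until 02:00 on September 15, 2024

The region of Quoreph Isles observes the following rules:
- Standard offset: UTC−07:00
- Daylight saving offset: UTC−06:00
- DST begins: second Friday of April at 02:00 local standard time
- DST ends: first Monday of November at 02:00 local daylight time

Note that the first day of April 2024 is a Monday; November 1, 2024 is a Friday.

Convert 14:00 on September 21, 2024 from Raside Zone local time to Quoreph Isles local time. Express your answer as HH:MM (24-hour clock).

07:45

September 21, 2024 does not fall between 10 February and 15 September, so daylight saving is not in effect and Raside Zone is at UTC+00:15.
14:00 Raside Zone − 0h15m = 13:45 UTC.
1 April 2024 is a Monday, so the first Friday is April 5 and the second is April 12.
1 November 2024 is a Friday, so the first Monday is November 4.
At the standard offset (UTC−07:00), 13:45 UTC − 7h = 06:45 Quoreph Isles standard time.
The standard-time date in Quoreph Isles, September 21, 2024, lies within the daylight-saving period (12 April – 4 November), so Quoreph Isles is on daylight time, UTC−06:00.
13:45 UTC − 6h = 07:45 Quoreph Isles.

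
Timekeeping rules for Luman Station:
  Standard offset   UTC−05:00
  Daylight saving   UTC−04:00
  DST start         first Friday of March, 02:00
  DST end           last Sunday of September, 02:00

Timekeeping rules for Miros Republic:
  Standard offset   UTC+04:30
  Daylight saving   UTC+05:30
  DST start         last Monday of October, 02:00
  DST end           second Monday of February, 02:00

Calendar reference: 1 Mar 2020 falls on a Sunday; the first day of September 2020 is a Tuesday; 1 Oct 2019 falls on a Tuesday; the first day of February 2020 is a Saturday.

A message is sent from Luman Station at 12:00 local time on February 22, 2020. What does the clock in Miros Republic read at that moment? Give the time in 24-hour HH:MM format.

21:30

1 March 2020 is a Sunday, so the first Friday is March 6.
1 September 2020 is a Tuesday, so Sundays fall on 6, 13, 20, 27; the last is September 27.
Daylight saving runs 6 March – 27 September; February 22, 2020 is outside that window, so Luman Station is on standard time at UTC−05:00.
12:00 Luman Station + 5h = 17:00 UTC.
1 October 2019 is a Tuesday, so Mondays fall on 7, 14, 21, 28; the last is October 28.
1 February 2020 is a Saturday, so the first Monday is February 3 and the second is February 10.
At the standard offset (UTC+04:30), 17:00 UTC + 4h30m = 21:30 Miros Republic standard time.
The standard-time date in Miros Republic, February 22, 2020, does not fall between 28 October 2019 and 10 February 2020, so daylight saving is not in effect and Miros Republic is at UTC+04:30.
17:00 UTC + 4h30m = 21:30 Miros Republic.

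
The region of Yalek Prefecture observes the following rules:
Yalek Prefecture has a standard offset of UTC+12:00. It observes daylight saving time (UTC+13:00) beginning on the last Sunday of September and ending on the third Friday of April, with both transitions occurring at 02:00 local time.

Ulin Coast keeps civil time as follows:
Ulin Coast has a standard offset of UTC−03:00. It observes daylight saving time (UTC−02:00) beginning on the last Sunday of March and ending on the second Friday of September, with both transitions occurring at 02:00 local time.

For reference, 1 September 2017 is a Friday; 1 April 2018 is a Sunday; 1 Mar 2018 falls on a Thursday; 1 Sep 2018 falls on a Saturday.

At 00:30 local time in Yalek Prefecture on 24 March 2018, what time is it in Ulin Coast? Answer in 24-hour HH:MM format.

1 September 2017 is a Friday, so Sundays fall on 3, 10, 17, 24; the last is September 24.
1 April 2018 is a Sunday, so the first Friday is April 6 and the third is April 20.
Daylight saving runs 24 September 2017 – 20 April 2018; 24 March 2018 is inside that window, so Yalek Prefecture is at UTC+13:00.
00:30 Yalek Prefecture − 13h = 11:30 UTC (rolling into the previous day, 23 March 2018).
1 March 2018 is a Thursday, so Sundays fall on 4, 11, 18, 25; the last is March 25.
1 September 2018 is a Saturday, so the first Friday is September 7 and the second is September 14.
At the standard offset (UTC−03:00), 11:30 UTC − 3h = 08:30 Ulin Coast standard time.
Daylight saving runs 25 March – 14 September; the standard-time date in Ulin Coast, 23 March 2018, is outside that window, so Ulin Coast is on standard time at UTC−03:00.
11:30 UTC − 3h = 08:30 Ulin Coast.

08:30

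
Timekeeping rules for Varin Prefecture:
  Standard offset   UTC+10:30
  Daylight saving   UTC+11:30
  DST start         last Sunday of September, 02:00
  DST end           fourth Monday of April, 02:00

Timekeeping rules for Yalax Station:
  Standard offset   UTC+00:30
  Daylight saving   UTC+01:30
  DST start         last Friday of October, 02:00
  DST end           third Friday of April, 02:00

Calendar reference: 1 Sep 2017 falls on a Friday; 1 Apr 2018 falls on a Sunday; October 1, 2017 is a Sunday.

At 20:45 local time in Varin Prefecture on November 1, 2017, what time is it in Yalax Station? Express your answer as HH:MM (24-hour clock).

1 September 2017 is a Friday, so Sundays fall on 3, 10, 17, 24; the last is September 24.
1 April 2018 is a Sunday, so the first Monday is April 2 and the fourth is April 23.
Daylight saving runs 24 September 2017 – 23 April 2018; November 1, 2017 is inside that window, so Varin Prefecture is at UTC+11:30.
20:45 Varin Prefecture − 11h30m = 09:15 UTC.
1 October 2017 is a Sunday, so Fridays fall on 6, 13, 20, 27; the last is October 27.
1 April 2018 is a Sunday, so the first Friday is April 6 and the third is April 20.
At the standard offset (UTC+00:30), 09:15 UTC + 0h30m = 09:45 Yalax Station standard time.
The standard-time date in Yalax Station, November 1, 2017, falls between 27 October 2017 and 20 April 2018, so daylight saving is in effect and Yalax Station is at UTC+01:30.
09:15 UTC + 1h30m = 10:45 Yalax Station.

10:45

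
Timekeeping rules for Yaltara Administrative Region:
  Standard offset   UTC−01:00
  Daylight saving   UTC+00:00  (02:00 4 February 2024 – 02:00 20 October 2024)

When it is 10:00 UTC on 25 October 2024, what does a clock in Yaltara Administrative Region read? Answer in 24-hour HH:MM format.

09:00

At the standard offset (UTC−01:00), 10:00 UTC − 1h = 09:00 Yaltara Administrative Region standard time.
Daylight saving runs 4 February – 20 October; the standard-time date in Yaltara Administrative Region, 25 October 2024, is outside that window, so Yaltara Administrative Region is on standard time at UTC−01:00.
10:00 UTC − 1h = 09:00 local.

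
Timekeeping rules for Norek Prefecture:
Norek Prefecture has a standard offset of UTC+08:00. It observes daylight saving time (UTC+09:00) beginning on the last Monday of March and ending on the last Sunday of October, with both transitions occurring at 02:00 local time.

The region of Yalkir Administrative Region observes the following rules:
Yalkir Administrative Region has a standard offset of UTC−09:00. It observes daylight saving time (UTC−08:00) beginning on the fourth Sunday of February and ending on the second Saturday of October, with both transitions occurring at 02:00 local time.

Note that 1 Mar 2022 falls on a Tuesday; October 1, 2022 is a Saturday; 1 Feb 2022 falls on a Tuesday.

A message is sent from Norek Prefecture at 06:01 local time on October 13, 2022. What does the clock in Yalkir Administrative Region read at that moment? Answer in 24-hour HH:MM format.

12:01

1 March 2022 is a Tuesday, so Mondays fall on 7, 14, 21, 28; the last is March 28.
1 October 2022 is a Saturday, so Sundays fall on 2, 9, 16, 23, 30; the last is October 30.
October 13, 2022 lies within the daylight-saving period (28 March – 30 October), so Norek Prefecture is on daylight time, UTC+09:00.
06:01 Norek Prefecture − 9h = 21:01 UTC (rolling into the previous day, 12 October 2022).
1 February 2022 is a Tuesday, so the first Sunday is February 6 and the fourth is February 27.
1 October 2022 is a Saturday, so the first Saturday is October 1 and the second is October 8.
At the standard offset (UTC−09:00), 21:01 UTC − 9h = 12:01 Yalkir Administrative Region standard time.
The standard-time date in Yalkir Administrative Region, October 12, 2022, is outside the daylight-saving period (27 February – 8 October), so Yalkir Administrative Region is on standard time, UTC−09:00.
21:01 UTC − 9h = 12:01 Yalkir Administrative Region.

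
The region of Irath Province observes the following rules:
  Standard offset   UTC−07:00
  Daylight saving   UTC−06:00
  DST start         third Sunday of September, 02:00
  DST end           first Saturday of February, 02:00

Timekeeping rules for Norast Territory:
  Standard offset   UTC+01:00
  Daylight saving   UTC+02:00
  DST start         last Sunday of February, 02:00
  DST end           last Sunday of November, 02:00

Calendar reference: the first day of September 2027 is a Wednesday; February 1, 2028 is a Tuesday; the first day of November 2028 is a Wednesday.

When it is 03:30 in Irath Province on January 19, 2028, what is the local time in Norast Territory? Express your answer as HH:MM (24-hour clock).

1 September 2027 is a Wednesday, so the first Sunday is September 5 and the third is September 19.
1 February 2028 is a Tuesday, so the first Saturday is February 5.
Daylight saving runs 19 September 2027 – 5 February 2028; January 19, 2028 is inside that window, so Irath Province is at UTC−06:00.
03:30 Irath Province + 6h = 09:30 UTC.
1 February 2028 is a Tuesday, so Sundays fall on 6, 13, 20, 27; the last is February 27.
1 November 2028 is a Wednesday, so Sundays fall on 5, 12, 19, 26; the last is November 26.
At the standard offset (UTC+01:00), 09:30 UTC + 1h = 10:30 Norast Territory standard time.
The standard-time date in Norast Territory, January 19, 2028, is outside the daylight-saving period (27 February – 26 November), so Norast Territory is on standard time, UTC+01:00.
09:30 UTC + 1h = 10:30 Norast Territory.

10:30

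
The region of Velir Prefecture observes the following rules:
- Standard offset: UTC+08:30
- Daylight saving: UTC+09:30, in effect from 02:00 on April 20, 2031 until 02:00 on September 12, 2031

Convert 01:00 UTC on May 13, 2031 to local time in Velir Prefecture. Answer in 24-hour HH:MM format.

At the standard offset (UTC+08:30), 01:00 UTC + 8h30m = 09:30 Velir Prefecture standard time.
Daylight saving runs 20 April – 12 September; the standard-time date in Velir Prefecture, May 13, 2031, is inside that window, so Velir Prefecture is at UTC+09:30.
01:00 UTC + 9h30m = 10:30 local.

10:30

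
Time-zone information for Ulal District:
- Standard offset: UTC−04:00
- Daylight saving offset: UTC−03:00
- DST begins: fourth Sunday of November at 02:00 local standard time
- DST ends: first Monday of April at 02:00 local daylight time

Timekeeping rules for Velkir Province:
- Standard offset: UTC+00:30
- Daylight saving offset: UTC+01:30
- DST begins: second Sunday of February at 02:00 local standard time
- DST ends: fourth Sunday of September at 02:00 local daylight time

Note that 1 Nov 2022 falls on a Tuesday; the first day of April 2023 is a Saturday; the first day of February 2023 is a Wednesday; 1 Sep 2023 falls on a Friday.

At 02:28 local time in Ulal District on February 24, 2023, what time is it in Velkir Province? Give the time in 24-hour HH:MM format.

1 November 2022 is a Tuesday, so the first Sunday is November 6 and the fourth is November 27.
1 April 2023 is a Saturday, so the first Monday is April 3.
February 24, 2023 falls between 27 November 2022 and 3 April 2023, so daylight saving is in effect and Ulal District is at UTC−03:00.
02:28 Ulal District + 3h = 05:28 UTC.
1 February 2023 is a Wednesday, so the first Sunday is February 5 and the second is February 12.
1 September 2023 is a Friday, so the first Sunday is September 3 and the fourth is September 24.
At the standard offset (UTC+00:30), 05:28 UTC + 0h30m = 05:58 Velkir Province standard time.
The standard-time date in Velkir Province, February 24, 2023, falls between 12 February and 24 September, so daylight saving is in effect and Velkir Province is at UTC+01:30.
05:28 UTC + 1h30m = 06:58 Velkir Province.

06:58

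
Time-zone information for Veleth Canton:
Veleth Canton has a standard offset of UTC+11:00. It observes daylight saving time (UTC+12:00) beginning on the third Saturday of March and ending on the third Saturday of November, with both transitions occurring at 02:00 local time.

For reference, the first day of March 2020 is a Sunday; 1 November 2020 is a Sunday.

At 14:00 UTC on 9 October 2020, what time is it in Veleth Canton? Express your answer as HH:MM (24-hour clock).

02:00

1 March 2020 is a Sunday, so the first Saturday is March 7 and the third is March 21.
1 November 2020 is a Sunday, so the first Saturday is November 7 and the third is November 21.
At the standard offset (UTC+11:00), 14:00 UTC + 11h = 01:00 Veleth Canton standard time (rolling into the next day, 10 October 2020).
Daylight saving runs 21 March – 21 November; the standard-time date in Veleth Canton, 10 October 2020, is inside that window, so Veleth Canton is at UTC+12:00.
14:00 UTC + 12h = 02:00 local (rolling into the next day, 10 October 2020).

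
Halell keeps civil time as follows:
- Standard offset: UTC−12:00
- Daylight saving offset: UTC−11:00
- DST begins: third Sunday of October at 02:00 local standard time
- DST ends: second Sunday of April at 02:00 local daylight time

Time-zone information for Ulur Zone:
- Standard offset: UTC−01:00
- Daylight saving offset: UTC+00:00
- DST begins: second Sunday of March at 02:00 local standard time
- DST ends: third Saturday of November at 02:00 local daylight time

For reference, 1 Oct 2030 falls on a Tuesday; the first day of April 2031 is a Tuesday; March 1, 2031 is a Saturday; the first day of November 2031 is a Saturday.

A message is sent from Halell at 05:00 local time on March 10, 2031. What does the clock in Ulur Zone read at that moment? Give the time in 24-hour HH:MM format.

16:00

1 October 2030 is a Tuesday, so the first Sunday is October 6 and the third is October 20.
1 April 2031 is a Tuesday, so the first Sunday is April 6 and the second is April 13.
March 10, 2031 lies within the daylight-saving period (20 October 2030 – 13 April 2031), so Halell is on daylight time, UTC−11:00.
05:00 Halell + 11h = 16:00 UTC.
1 March 2031 is a Saturday, so the first Sunday is March 2 and the second is March 9.
1 November 2031 is a Saturday, so the first Saturday is November 1 and the third is November 15.
At the standard offset (UTC−01:00), 16:00 UTC − 1h = 15:00 Ulur Zone standard time.
The standard-time date in Ulur Zone, March 10, 2031, lies within the daylight-saving period (9 March – 15 November), so Ulur Zone is on daylight time, UTC+00:00.
16:00 UTC + 0h = 16:00 Ulur Zone.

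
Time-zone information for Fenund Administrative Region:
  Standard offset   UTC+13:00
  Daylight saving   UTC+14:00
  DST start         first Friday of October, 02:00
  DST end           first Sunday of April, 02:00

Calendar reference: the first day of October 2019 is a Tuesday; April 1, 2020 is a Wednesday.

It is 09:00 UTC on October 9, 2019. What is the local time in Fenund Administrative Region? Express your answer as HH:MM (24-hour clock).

1 October 2019 is a Tuesday, so the first Friday is October 4.
1 April 2020 is a Wednesday, so the first Sunday is April 5.
At the standard offset (UTC+13:00), 09:00 UTC + 13h = 22:00 Fenund Administrative Region standard time.
Daylight saving runs 4 October 2019 – 5 April 2020; the standard-time date in Fenund Administrative Region, October 9, 2019, is inside that window, so Fenund Administrative Region is at UTC+14:00.
09:00 UTC + 14h = 23:00 local.

23:00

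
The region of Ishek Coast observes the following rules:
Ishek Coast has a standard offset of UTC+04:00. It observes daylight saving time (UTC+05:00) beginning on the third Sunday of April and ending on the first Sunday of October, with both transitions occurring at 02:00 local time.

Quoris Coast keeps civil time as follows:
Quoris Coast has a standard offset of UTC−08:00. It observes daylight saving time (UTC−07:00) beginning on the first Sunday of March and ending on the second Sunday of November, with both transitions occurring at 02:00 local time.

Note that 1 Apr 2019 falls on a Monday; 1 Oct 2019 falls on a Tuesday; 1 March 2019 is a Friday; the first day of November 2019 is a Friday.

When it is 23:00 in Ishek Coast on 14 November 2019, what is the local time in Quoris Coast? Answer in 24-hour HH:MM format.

1 April 2019 is a Monday, so the first Sunday is April 7 and the third is April 21.
1 October 2019 is a Tuesday, so the first Sunday is October 6.
14 November 2019 is outside the daylight-saving period (21 April – 6 October), so Ishek Coast is on standard time, UTC+04:00.
23:00 Ishek Coast − 4h = 19:00 UTC.
1 March 2019 is a Friday, so the first Sunday is March 3.
1 November 2019 is a Friday, so the first Sunday is November 3 and the second is November 10.
At the standard offset (UTC−08:00), 19:00 UTC − 8h = 11:00 Quoris Coast standard time.
The standard-time date in Quoris Coast, 14 November 2019, is outside the daylight-saving period (3 March – 10 November), so Quoris Coast is on standard time, UTC−08:00.
19:00 UTC − 8h = 11:00 Quoris Coast.

11:00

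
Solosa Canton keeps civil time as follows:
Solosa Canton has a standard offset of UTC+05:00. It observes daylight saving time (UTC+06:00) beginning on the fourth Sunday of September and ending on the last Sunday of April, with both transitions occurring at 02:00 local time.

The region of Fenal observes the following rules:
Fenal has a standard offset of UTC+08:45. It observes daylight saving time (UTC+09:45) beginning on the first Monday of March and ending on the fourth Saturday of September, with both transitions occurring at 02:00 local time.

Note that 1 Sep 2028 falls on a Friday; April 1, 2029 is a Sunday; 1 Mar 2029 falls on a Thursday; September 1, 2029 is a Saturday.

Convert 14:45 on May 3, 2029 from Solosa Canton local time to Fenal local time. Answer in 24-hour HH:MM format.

1 September 2028 is a Friday, so the first Sunday is September 3 and the fourth is September 24.
1 April 2029 is a Sunday, so Sundays fall on 1, 8, 15, 22, 29; the last is April 29.
Daylight saving runs 24 September 2028 – 29 April 2029; May 3, 2029 is outside that window, so Solosa Canton is on standard time at UTC+05:00.
14:45 Solosa Canton − 5h = 09:45 UTC.
1 March 2029 is a Thursday, so the first Monday is March 5.
1 September 2029 is a Saturday, so the first Saturday is September 1 and the fourth is September 22.
At the standard offset (UTC+08:45), 09:45 UTC + 8h45m = 18:30 Fenal standard time.
Daylight saving runs 5 March – 22 September; the standard-time date in Fenal, May 3, 2029, is inside that window, so Fenal is at UTC+09:45.
09:45 UTC + 9h45m = 19:30 Fenal.

19:30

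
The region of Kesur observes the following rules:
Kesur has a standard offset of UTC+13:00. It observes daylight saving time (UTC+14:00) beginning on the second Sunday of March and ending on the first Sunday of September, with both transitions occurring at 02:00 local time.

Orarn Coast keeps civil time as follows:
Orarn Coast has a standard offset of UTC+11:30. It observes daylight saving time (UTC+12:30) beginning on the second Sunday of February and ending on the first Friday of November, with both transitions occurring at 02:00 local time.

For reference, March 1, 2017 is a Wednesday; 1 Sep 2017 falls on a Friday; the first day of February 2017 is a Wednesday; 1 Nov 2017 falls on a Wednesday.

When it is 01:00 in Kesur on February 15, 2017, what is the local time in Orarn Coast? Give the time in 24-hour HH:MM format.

1 March 2017 is a Wednesday, so the first Sunday is March 5 and the second is March 12.
1 September 2017 is a Friday, so the first Sunday is September 3.
Daylight saving runs 12 March – 3 September; February 15, 2017 is outside that window, so Kesur is on standard time at UTC+13:00.
01:00 Kesur − 13h = 12:00 UTC (rolling into the previous day, 14 February 2017).
1 February 2017 is a Wednesday, so the first Sunday is February 5 and the second is February 12.
1 November 2017 is a Wednesday, so the first Friday is November 3.
At the standard offset (UTC+11:30), 12:00 UTC + 11h30m = 23:30 Orarn Coast standard time.
The standard-time date in Orarn Coast, February 14, 2017, lies within the daylight-saving period (12 February – 3 November), so Orarn Coast is on daylight time, UTC+12:30.
12:00 UTC + 12h30m = 00:30 Orarn Coast (rolling into the next day, 15 February 2017).

00:30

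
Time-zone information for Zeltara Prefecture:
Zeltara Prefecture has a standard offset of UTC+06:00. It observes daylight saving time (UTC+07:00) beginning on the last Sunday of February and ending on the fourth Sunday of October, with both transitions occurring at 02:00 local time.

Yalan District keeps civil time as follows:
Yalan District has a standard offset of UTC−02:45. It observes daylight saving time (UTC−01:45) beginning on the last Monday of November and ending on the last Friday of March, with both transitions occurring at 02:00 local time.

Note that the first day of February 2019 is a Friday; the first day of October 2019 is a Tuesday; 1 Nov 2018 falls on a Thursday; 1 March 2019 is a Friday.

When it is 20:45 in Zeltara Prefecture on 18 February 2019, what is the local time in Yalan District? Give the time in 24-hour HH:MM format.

1 February 2019 is a Friday, so Sundays fall on 3, 10, 17, 24; the last is February 24.
1 October 2019 is a Tuesday, so the first Sunday is October 6 and the fourth is October 27.
Daylight saving runs 24 February – 27 October; 18 February 2019 is outside that window, so Zeltara Prefecture is on standard time at UTC+06:00.
20:45 Zeltara Prefecture − 6h = 14:45 UTC.
1 November 2018 is a Thursday, so Mondays fall on 5, 12, 19, 26; the last is November 26.
1 March 2019 is a Friday, so Fridays fall on 1, 8, 15, 22, 29; the last is March 29.
At the standard offset (UTC−02:45), 14:45 UTC − 2h45m = 12:00 Yalan District standard time.
The standard-time date in Yalan District, 18 February 2019, lies within the daylight-saving period (26 November 2018 – 29 March 2019), so Yalan District is on daylight time, UTC−01:45.
14:45 UTC − 1h45m = 13:00 Yalan District.

13:00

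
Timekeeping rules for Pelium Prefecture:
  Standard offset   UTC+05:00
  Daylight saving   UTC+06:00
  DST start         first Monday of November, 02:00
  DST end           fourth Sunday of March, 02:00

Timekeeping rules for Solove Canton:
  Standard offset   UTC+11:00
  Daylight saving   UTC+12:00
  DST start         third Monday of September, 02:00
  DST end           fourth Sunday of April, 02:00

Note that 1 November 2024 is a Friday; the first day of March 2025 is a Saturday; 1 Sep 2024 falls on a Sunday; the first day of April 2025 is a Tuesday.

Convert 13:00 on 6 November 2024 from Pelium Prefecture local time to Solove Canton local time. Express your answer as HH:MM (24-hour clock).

19:00

1 November 2024 is a Friday, so the first Monday is November 4.
1 March 2025 is a Saturday, so the first Sunday is March 2 and the fourth is March 23.
6 November 2024 falls between 4 November 2024 and 23 March 2025, so daylight saving is in effect and Pelium Prefecture is at UTC+06:00.
13:00 Pelium Prefecture − 6h = 07:00 UTC.
1 September 2024 is a Sunday, so the first Monday is September 2 and the third is September 16.
1 April 2025 is a Tuesday, so the first Sunday is April 6 and the fourth is April 27.
At the standard offset (UTC+11:00), 07:00 UTC + 11h = 18:00 Solove Canton standard time.
The standard-time date in Solove Canton, 6 November 2024, falls between 16 September 2024 and 27 April 2025, so daylight saving is in effect and Solove Canton is at UTC+12:00.
07:00 UTC + 12h = 19:00 Solove Canton.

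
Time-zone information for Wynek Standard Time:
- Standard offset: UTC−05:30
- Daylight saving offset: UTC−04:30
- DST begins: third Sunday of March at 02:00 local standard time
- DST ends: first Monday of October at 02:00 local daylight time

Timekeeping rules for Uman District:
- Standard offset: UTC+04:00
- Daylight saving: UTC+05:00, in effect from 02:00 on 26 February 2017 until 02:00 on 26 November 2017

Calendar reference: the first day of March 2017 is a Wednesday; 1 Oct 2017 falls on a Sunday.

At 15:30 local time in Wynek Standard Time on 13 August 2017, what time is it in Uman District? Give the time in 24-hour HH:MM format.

1 March 2017 is a Wednesday, so the first Sunday is March 5 and the third is March 19.
1 October 2017 is a Sunday, so the first Monday is October 2.
Daylight saving runs 19 March – 2 October; 13 August 2017 is inside that window, so Wynek Standard Time is at UTC−04:30.
15:30 Wynek Standard Time + 4h30m = 20:00 UTC.
At the standard offset (UTC+04:00), 20:00 UTC + 4h = 00:00 Uman District standard time (rolling into the next day, 14 August 2017).
The standard-time date in Uman District, 14 August 2017, falls between 26 February and 26 November, so daylight saving is in effect and Uman District is at UTC+05:00.
20:00 UTC + 5h = 01:00 Uman District (rolling into the next day, 14 August 2017).

01:00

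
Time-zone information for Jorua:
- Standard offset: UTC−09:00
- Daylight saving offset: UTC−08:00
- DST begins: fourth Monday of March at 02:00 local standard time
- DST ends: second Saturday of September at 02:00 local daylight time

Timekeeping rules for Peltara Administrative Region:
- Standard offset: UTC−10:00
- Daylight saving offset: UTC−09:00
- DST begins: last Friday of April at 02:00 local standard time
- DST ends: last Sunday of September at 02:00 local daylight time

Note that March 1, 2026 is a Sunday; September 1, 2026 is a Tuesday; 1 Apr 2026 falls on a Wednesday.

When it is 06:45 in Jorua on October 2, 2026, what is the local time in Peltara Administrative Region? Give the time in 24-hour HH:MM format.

05:45

1 March 2026 is a Sunday, so the first Monday is March 2 and the fourth is March 23.
1 September 2026 is a Tuesday, so the first Saturday is September 5 and the second is September 12.
October 2, 2026 is outside the daylight-saving period (23 March – 12 September), so Jorua is on standard time, UTC−09:00.
06:45 Jorua + 9h = 15:45 UTC.
1 April 2026 is a Wednesday, so Fridays fall on 3, 10, 17, 24; the last is April 24.
1 September 2026 is a Tuesday, so Sundays fall on 6, 13, 20, 27; the last is September 27.
At the standard offset (UTC−10:00), 15:45 UTC − 10h = 05:45 Peltara Administrative Region standard time.
The standard-time date in Peltara Administrative Region, October 2, 2026, does not fall between 24 April and 27 September, so daylight saving is not in effect and Peltara Administrative Region is at UTC−10:00.
15:45 UTC − 10h = 05:45 Peltara Administrative Region.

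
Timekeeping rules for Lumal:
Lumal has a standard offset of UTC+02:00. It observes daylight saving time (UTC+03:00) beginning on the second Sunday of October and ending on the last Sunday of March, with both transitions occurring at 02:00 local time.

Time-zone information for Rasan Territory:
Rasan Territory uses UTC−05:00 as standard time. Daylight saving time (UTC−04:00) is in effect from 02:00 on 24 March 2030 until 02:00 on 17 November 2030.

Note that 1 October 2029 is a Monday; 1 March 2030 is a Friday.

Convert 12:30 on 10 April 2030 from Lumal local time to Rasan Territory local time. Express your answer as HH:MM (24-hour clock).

1 October 2029 is a Monday, so the first Sunday is October 7 and the second is October 14.
1 March 2030 is a Friday, so Sundays fall on 3, 10, 17, 24, 31; the last is March 31.
10 April 2030 is outside the daylight-saving period (14 October 2029 – 31 March 2030), so Lumal is on standard time, UTC+02:00.
12:30 Lumal − 2h = 10:30 UTC.
At the standard offset (UTC−05:00), 10:30 UTC − 5h = 05:30 Rasan Territory standard time.
The standard-time date in Rasan Territory, 10 April 2030, falls between 24 March and 17 November, so daylight saving is in effect and Rasan Territory is at UTC−04:00.
10:30 UTC − 4h = 06:30 Rasan Territory.

06:30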